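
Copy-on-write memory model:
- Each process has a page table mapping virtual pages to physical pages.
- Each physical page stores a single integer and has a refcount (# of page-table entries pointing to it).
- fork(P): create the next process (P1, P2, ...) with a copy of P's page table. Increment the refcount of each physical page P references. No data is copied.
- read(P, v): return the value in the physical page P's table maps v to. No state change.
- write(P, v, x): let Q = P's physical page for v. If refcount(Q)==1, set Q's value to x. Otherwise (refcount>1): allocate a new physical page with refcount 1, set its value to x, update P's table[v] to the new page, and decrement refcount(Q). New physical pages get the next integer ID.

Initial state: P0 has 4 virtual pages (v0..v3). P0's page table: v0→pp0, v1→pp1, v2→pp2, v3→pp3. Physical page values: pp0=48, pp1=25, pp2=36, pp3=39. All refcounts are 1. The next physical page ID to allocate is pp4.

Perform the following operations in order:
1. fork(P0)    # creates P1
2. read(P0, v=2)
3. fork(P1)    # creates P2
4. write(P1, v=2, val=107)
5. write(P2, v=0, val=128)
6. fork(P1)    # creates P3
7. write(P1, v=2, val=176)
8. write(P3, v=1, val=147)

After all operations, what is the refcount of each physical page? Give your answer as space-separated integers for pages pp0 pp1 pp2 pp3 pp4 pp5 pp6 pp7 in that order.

Answer: 3 3 2 4 1 1 1 1

Derivation:
Op 1: fork(P0) -> P1. 4 ppages; refcounts: pp0:2 pp1:2 pp2:2 pp3:2
Op 2: read(P0, v2) -> 36. No state change.
Op 3: fork(P1) -> P2. 4 ppages; refcounts: pp0:3 pp1:3 pp2:3 pp3:3
Op 4: write(P1, v2, 107). refcount(pp2)=3>1 -> COPY to pp4. 5 ppages; refcounts: pp0:3 pp1:3 pp2:2 pp3:3 pp4:1
Op 5: write(P2, v0, 128). refcount(pp0)=3>1 -> COPY to pp5. 6 ppages; refcounts: pp0:2 pp1:3 pp2:2 pp3:3 pp4:1 pp5:1
Op 6: fork(P1) -> P3. 6 ppages; refcounts: pp0:3 pp1:4 pp2:2 pp3:4 pp4:2 pp5:1
Op 7: write(P1, v2, 176). refcount(pp4)=2>1 -> COPY to pp6. 7 ppages; refcounts: pp0:3 pp1:4 pp2:2 pp3:4 pp4:1 pp5:1 pp6:1
Op 8: write(P3, v1, 147). refcount(pp1)=4>1 -> COPY to pp7. 8 ppages; refcounts: pp0:3 pp1:3 pp2:2 pp3:4 pp4:1 pp5:1 pp6:1 pp7:1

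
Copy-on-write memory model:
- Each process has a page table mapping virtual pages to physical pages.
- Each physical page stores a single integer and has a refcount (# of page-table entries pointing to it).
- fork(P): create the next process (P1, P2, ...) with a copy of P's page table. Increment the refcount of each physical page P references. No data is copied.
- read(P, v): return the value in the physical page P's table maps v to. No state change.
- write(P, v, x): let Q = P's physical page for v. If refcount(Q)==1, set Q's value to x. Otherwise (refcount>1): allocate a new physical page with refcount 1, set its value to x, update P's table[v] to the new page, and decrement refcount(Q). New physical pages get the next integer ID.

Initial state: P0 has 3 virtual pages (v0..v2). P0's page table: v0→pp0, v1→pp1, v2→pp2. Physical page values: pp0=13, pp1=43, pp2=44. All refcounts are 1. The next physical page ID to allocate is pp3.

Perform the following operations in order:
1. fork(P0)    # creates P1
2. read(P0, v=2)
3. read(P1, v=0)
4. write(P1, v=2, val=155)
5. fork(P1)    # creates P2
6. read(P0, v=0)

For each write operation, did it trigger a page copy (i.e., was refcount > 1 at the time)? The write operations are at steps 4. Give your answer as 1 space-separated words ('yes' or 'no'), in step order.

Op 1: fork(P0) -> P1. 3 ppages; refcounts: pp0:2 pp1:2 pp2:2
Op 2: read(P0, v2) -> 44. No state change.
Op 3: read(P1, v0) -> 13. No state change.
Op 4: write(P1, v2, 155). refcount(pp2)=2>1 -> COPY to pp3. 4 ppages; refcounts: pp0:2 pp1:2 pp2:1 pp3:1
Op 5: fork(P1) -> P2. 4 ppages; refcounts: pp0:3 pp1:3 pp2:1 pp3:2
Op 6: read(P0, v0) -> 13. No state change.

yes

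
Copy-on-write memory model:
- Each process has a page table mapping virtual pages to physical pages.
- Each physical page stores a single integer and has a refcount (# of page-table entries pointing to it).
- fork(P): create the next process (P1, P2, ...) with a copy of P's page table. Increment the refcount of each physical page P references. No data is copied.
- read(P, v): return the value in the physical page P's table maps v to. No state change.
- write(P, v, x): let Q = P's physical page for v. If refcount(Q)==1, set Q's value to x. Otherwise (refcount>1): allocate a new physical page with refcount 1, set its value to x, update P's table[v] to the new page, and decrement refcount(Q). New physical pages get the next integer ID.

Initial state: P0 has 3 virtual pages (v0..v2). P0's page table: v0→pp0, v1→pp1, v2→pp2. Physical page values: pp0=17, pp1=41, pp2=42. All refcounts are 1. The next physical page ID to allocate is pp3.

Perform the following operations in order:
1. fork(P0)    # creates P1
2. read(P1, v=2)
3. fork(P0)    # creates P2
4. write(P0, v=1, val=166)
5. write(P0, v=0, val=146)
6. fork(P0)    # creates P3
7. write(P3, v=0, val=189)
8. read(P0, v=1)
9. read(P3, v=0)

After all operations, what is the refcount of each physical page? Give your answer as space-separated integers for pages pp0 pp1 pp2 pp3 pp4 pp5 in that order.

Op 1: fork(P0) -> P1. 3 ppages; refcounts: pp0:2 pp1:2 pp2:2
Op 2: read(P1, v2) -> 42. No state change.
Op 3: fork(P0) -> P2. 3 ppages; refcounts: pp0:3 pp1:3 pp2:3
Op 4: write(P0, v1, 166). refcount(pp1)=3>1 -> COPY to pp3. 4 ppages; refcounts: pp0:3 pp1:2 pp2:3 pp3:1
Op 5: write(P0, v0, 146). refcount(pp0)=3>1 -> COPY to pp4. 5 ppages; refcounts: pp0:2 pp1:2 pp2:3 pp3:1 pp4:1
Op 6: fork(P0) -> P3. 5 ppages; refcounts: pp0:2 pp1:2 pp2:4 pp3:2 pp4:2
Op 7: write(P3, v0, 189). refcount(pp4)=2>1 -> COPY to pp5. 6 ppages; refcounts: pp0:2 pp1:2 pp2:4 pp3:2 pp4:1 pp5:1
Op 8: read(P0, v1) -> 166. No state change.
Op 9: read(P3, v0) -> 189. No state change.

Answer: 2 2 4 2 1 1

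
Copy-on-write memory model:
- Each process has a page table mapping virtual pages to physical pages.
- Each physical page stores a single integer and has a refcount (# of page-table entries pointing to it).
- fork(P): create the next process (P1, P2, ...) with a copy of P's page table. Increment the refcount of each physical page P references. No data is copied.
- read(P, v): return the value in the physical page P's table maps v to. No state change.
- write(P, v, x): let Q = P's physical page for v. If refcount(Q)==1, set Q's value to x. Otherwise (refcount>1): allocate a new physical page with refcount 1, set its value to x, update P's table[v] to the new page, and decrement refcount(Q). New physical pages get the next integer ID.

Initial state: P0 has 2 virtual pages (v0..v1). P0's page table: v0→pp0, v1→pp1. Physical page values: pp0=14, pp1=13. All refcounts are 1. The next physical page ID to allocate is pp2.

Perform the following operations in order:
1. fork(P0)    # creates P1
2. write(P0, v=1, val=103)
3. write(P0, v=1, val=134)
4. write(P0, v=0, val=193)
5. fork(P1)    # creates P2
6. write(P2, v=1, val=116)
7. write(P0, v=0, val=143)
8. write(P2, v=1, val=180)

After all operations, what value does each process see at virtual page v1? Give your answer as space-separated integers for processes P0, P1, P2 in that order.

Answer: 134 13 180

Derivation:
Op 1: fork(P0) -> P1. 2 ppages; refcounts: pp0:2 pp1:2
Op 2: write(P0, v1, 103). refcount(pp1)=2>1 -> COPY to pp2. 3 ppages; refcounts: pp0:2 pp1:1 pp2:1
Op 3: write(P0, v1, 134). refcount(pp2)=1 -> write in place. 3 ppages; refcounts: pp0:2 pp1:1 pp2:1
Op 4: write(P0, v0, 193). refcount(pp0)=2>1 -> COPY to pp3. 4 ppages; refcounts: pp0:1 pp1:1 pp2:1 pp3:1
Op 5: fork(P1) -> P2. 4 ppages; refcounts: pp0:2 pp1:2 pp2:1 pp3:1
Op 6: write(P2, v1, 116). refcount(pp1)=2>1 -> COPY to pp4. 5 ppages; refcounts: pp0:2 pp1:1 pp2:1 pp3:1 pp4:1
Op 7: write(P0, v0, 143). refcount(pp3)=1 -> write in place. 5 ppages; refcounts: pp0:2 pp1:1 pp2:1 pp3:1 pp4:1
Op 8: write(P2, v1, 180). refcount(pp4)=1 -> write in place. 5 ppages; refcounts: pp0:2 pp1:1 pp2:1 pp3:1 pp4:1
P0: v1 -> pp2 = 134
P1: v1 -> pp1 = 13
P2: v1 -> pp4 = 180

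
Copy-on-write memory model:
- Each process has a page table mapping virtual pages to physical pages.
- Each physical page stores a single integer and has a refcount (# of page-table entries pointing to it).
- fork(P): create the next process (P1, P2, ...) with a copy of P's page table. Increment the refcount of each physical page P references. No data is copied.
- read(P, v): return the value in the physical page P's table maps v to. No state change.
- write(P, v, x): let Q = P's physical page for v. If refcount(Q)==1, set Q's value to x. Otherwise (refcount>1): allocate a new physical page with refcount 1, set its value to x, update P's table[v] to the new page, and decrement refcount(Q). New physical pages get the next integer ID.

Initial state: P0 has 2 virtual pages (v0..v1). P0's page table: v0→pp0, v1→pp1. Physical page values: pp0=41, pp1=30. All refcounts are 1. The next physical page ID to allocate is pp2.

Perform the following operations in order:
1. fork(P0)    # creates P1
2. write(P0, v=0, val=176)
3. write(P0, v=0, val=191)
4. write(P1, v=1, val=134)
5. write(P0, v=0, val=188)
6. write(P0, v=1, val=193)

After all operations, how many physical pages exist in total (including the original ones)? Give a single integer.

Answer: 4

Derivation:
Op 1: fork(P0) -> P1. 2 ppages; refcounts: pp0:2 pp1:2
Op 2: write(P0, v0, 176). refcount(pp0)=2>1 -> COPY to pp2. 3 ppages; refcounts: pp0:1 pp1:2 pp2:1
Op 3: write(P0, v0, 191). refcount(pp2)=1 -> write in place. 3 ppages; refcounts: pp0:1 pp1:2 pp2:1
Op 4: write(P1, v1, 134). refcount(pp1)=2>1 -> COPY to pp3. 4 ppages; refcounts: pp0:1 pp1:1 pp2:1 pp3:1
Op 5: write(P0, v0, 188). refcount(pp2)=1 -> write in place. 4 ppages; refcounts: pp0:1 pp1:1 pp2:1 pp3:1
Op 6: write(P0, v1, 193). refcount(pp1)=1 -> write in place. 4 ppages; refcounts: pp0:1 pp1:1 pp2:1 pp3:1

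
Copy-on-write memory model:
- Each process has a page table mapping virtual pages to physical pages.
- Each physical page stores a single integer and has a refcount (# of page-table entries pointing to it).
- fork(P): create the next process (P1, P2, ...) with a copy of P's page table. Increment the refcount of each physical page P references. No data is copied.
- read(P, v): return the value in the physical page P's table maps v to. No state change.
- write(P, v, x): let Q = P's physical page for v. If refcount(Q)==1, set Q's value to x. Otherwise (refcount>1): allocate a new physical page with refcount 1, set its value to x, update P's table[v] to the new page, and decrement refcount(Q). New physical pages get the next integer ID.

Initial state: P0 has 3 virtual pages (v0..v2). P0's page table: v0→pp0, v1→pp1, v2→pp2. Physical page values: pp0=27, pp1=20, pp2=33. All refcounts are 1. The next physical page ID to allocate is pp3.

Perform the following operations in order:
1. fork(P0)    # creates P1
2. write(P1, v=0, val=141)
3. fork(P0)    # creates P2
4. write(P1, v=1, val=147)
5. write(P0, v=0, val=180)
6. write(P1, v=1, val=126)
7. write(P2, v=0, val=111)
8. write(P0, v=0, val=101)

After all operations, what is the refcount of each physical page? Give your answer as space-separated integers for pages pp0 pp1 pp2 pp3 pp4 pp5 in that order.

Op 1: fork(P0) -> P1. 3 ppages; refcounts: pp0:2 pp1:2 pp2:2
Op 2: write(P1, v0, 141). refcount(pp0)=2>1 -> COPY to pp3. 4 ppages; refcounts: pp0:1 pp1:2 pp2:2 pp3:1
Op 3: fork(P0) -> P2. 4 ppages; refcounts: pp0:2 pp1:3 pp2:3 pp3:1
Op 4: write(P1, v1, 147). refcount(pp1)=3>1 -> COPY to pp4. 5 ppages; refcounts: pp0:2 pp1:2 pp2:3 pp3:1 pp4:1
Op 5: write(P0, v0, 180). refcount(pp0)=2>1 -> COPY to pp5. 6 ppages; refcounts: pp0:1 pp1:2 pp2:3 pp3:1 pp4:1 pp5:1
Op 6: write(P1, v1, 126). refcount(pp4)=1 -> write in place. 6 ppages; refcounts: pp0:1 pp1:2 pp2:3 pp3:1 pp4:1 pp5:1
Op 7: write(P2, v0, 111). refcount(pp0)=1 -> write in place. 6 ppages; refcounts: pp0:1 pp1:2 pp2:3 pp3:1 pp4:1 pp5:1
Op 8: write(P0, v0, 101). refcount(pp5)=1 -> write in place. 6 ppages; refcounts: pp0:1 pp1:2 pp2:3 pp3:1 pp4:1 pp5:1

Answer: 1 2 3 1 1 1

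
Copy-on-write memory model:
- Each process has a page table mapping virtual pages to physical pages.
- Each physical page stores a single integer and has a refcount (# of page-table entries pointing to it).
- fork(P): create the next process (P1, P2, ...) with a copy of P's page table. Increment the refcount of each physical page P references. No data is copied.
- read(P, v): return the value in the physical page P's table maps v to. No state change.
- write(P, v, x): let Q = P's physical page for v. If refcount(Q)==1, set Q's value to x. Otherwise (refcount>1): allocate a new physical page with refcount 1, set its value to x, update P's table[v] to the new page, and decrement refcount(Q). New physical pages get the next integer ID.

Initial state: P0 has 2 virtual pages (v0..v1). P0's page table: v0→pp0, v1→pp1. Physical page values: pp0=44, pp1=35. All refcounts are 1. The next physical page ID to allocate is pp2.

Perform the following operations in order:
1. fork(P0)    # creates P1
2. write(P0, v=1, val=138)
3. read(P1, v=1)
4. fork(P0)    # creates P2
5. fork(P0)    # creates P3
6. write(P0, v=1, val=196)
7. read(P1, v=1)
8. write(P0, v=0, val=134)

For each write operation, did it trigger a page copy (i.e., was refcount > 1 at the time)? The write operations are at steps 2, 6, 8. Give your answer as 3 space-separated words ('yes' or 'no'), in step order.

Op 1: fork(P0) -> P1. 2 ppages; refcounts: pp0:2 pp1:2
Op 2: write(P0, v1, 138). refcount(pp1)=2>1 -> COPY to pp2. 3 ppages; refcounts: pp0:2 pp1:1 pp2:1
Op 3: read(P1, v1) -> 35. No state change.
Op 4: fork(P0) -> P2. 3 ppages; refcounts: pp0:3 pp1:1 pp2:2
Op 5: fork(P0) -> P3. 3 ppages; refcounts: pp0:4 pp1:1 pp2:3
Op 6: write(P0, v1, 196). refcount(pp2)=3>1 -> COPY to pp3. 4 ppages; refcounts: pp0:4 pp1:1 pp2:2 pp3:1
Op 7: read(P1, v1) -> 35. No state change.
Op 8: write(P0, v0, 134). refcount(pp0)=4>1 -> COPY to pp4. 5 ppages; refcounts: pp0:3 pp1:1 pp2:2 pp3:1 pp4:1

yes yes yes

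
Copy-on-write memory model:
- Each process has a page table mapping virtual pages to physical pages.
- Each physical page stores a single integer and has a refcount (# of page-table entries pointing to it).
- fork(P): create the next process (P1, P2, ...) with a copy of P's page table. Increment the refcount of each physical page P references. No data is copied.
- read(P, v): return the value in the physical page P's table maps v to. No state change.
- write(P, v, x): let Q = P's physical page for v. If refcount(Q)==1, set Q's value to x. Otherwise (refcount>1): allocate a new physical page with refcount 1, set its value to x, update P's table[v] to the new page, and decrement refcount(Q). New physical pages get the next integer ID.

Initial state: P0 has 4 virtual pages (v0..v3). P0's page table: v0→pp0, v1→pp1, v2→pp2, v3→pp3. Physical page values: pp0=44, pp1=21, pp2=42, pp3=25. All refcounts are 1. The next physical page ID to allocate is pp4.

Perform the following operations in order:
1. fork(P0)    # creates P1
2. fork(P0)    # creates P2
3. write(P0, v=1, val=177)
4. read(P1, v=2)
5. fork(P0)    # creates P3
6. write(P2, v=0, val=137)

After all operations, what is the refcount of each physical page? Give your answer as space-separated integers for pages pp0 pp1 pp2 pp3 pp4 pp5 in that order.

Answer: 3 2 4 4 2 1

Derivation:
Op 1: fork(P0) -> P1. 4 ppages; refcounts: pp0:2 pp1:2 pp2:2 pp3:2
Op 2: fork(P0) -> P2. 4 ppages; refcounts: pp0:3 pp1:3 pp2:3 pp3:3
Op 3: write(P0, v1, 177). refcount(pp1)=3>1 -> COPY to pp4. 5 ppages; refcounts: pp0:3 pp1:2 pp2:3 pp3:3 pp4:1
Op 4: read(P1, v2) -> 42. No state change.
Op 5: fork(P0) -> P3. 5 ppages; refcounts: pp0:4 pp1:2 pp2:4 pp3:4 pp4:2
Op 6: write(P2, v0, 137). refcount(pp0)=4>1 -> COPY to pp5. 6 ppages; refcounts: pp0:3 pp1:2 pp2:4 pp3:4 pp4:2 pp5:1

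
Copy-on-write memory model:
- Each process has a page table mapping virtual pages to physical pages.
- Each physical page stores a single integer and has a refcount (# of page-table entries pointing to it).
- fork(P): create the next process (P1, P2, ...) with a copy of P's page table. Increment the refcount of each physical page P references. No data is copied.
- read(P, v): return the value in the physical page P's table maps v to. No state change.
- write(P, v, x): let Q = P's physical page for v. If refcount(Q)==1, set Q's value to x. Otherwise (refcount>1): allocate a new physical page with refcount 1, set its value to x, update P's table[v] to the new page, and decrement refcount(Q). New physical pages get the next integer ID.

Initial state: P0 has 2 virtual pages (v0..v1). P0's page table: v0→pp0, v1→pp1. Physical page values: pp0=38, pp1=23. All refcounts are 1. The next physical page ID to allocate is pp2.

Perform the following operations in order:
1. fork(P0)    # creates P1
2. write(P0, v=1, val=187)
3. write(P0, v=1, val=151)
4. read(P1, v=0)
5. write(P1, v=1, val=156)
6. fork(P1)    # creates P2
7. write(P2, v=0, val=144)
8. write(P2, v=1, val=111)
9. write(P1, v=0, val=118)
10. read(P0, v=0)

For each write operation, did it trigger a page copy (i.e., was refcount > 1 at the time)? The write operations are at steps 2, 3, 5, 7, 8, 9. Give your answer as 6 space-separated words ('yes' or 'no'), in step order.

Op 1: fork(P0) -> P1. 2 ppages; refcounts: pp0:2 pp1:2
Op 2: write(P0, v1, 187). refcount(pp1)=2>1 -> COPY to pp2. 3 ppages; refcounts: pp0:2 pp1:1 pp2:1
Op 3: write(P0, v1, 151). refcount(pp2)=1 -> write in place. 3 ppages; refcounts: pp0:2 pp1:1 pp2:1
Op 4: read(P1, v0) -> 38. No state change.
Op 5: write(P1, v1, 156). refcount(pp1)=1 -> write in place. 3 ppages; refcounts: pp0:2 pp1:1 pp2:1
Op 6: fork(P1) -> P2. 3 ppages; refcounts: pp0:3 pp1:2 pp2:1
Op 7: write(P2, v0, 144). refcount(pp0)=3>1 -> COPY to pp3. 4 ppages; refcounts: pp0:2 pp1:2 pp2:1 pp3:1
Op 8: write(P2, v1, 111). refcount(pp1)=2>1 -> COPY to pp4. 5 ppages; refcounts: pp0:2 pp1:1 pp2:1 pp3:1 pp4:1
Op 9: write(P1, v0, 118). refcount(pp0)=2>1 -> COPY to pp5. 6 ppages; refcounts: pp0:1 pp1:1 pp2:1 pp3:1 pp4:1 pp5:1
Op 10: read(P0, v0) -> 38. No state change.

yes no no yes yes yes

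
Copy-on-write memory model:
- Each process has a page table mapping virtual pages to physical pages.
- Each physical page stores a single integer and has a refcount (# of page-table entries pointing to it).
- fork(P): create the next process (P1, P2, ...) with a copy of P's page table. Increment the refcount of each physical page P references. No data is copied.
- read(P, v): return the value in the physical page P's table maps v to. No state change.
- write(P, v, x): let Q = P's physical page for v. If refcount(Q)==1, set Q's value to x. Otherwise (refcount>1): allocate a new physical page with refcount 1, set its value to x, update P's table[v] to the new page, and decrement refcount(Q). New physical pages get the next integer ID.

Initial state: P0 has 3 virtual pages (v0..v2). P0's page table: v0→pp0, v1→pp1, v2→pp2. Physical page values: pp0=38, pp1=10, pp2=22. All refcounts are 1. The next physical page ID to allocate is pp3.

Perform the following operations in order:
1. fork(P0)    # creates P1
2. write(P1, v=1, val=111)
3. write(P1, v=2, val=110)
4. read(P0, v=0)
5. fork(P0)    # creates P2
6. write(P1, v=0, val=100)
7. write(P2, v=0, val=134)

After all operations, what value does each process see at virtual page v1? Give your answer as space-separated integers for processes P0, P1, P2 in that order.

Op 1: fork(P0) -> P1. 3 ppages; refcounts: pp0:2 pp1:2 pp2:2
Op 2: write(P1, v1, 111). refcount(pp1)=2>1 -> COPY to pp3. 4 ppages; refcounts: pp0:2 pp1:1 pp2:2 pp3:1
Op 3: write(P1, v2, 110). refcount(pp2)=2>1 -> COPY to pp4. 5 ppages; refcounts: pp0:2 pp1:1 pp2:1 pp3:1 pp4:1
Op 4: read(P0, v0) -> 38. No state change.
Op 5: fork(P0) -> P2. 5 ppages; refcounts: pp0:3 pp1:2 pp2:2 pp3:1 pp4:1
Op 6: write(P1, v0, 100). refcount(pp0)=3>1 -> COPY to pp5. 6 ppages; refcounts: pp0:2 pp1:2 pp2:2 pp3:1 pp4:1 pp5:1
Op 7: write(P2, v0, 134). refcount(pp0)=2>1 -> COPY to pp6. 7 ppages; refcounts: pp0:1 pp1:2 pp2:2 pp3:1 pp4:1 pp5:1 pp6:1
P0: v1 -> pp1 = 10
P1: v1 -> pp3 = 111
P2: v1 -> pp1 = 10

Answer: 10 111 10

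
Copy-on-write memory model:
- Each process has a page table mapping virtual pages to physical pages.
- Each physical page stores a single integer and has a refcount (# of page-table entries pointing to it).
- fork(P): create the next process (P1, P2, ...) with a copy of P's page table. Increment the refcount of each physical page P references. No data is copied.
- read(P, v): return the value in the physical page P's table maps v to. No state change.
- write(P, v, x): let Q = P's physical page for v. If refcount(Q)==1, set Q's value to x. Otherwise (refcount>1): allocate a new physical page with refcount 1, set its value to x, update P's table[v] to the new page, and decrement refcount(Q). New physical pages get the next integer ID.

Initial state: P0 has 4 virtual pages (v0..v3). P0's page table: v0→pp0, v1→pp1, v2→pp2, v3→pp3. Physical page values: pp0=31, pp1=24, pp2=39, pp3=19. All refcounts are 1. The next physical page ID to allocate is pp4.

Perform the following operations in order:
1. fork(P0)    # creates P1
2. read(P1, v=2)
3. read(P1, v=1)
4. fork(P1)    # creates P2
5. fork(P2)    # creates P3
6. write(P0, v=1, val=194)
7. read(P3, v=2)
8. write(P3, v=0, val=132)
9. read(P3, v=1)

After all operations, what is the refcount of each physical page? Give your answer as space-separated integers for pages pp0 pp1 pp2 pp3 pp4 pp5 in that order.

Answer: 3 3 4 4 1 1

Derivation:
Op 1: fork(P0) -> P1. 4 ppages; refcounts: pp0:2 pp1:2 pp2:2 pp3:2
Op 2: read(P1, v2) -> 39. No state change.
Op 3: read(P1, v1) -> 24. No state change.
Op 4: fork(P1) -> P2. 4 ppages; refcounts: pp0:3 pp1:3 pp2:3 pp3:3
Op 5: fork(P2) -> P3. 4 ppages; refcounts: pp0:4 pp1:4 pp2:4 pp3:4
Op 6: write(P0, v1, 194). refcount(pp1)=4>1 -> COPY to pp4. 5 ppages; refcounts: pp0:4 pp1:3 pp2:4 pp3:4 pp4:1
Op 7: read(P3, v2) -> 39. No state change.
Op 8: write(P3, v0, 132). refcount(pp0)=4>1 -> COPY to pp5. 6 ppages; refcounts: pp0:3 pp1:3 pp2:4 pp3:4 pp4:1 pp5:1
Op 9: read(P3, v1) -> 24. No state change.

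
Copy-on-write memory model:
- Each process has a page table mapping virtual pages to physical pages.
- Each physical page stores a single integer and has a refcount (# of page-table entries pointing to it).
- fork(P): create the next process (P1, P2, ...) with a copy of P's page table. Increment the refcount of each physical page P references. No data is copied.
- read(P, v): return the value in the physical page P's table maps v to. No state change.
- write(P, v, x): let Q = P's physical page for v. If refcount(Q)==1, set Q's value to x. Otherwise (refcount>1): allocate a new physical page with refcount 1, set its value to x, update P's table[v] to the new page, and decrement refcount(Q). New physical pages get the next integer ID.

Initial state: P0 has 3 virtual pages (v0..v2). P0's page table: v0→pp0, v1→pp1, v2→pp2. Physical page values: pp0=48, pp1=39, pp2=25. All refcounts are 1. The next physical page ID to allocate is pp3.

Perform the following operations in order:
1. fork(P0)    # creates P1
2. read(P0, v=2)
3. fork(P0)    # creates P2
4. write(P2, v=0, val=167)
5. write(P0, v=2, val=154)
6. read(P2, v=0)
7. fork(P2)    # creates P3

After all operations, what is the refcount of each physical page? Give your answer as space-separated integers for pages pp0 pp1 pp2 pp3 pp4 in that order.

Op 1: fork(P0) -> P1. 3 ppages; refcounts: pp0:2 pp1:2 pp2:2
Op 2: read(P0, v2) -> 25. No state change.
Op 3: fork(P0) -> P2. 3 ppages; refcounts: pp0:3 pp1:3 pp2:3
Op 4: write(P2, v0, 167). refcount(pp0)=3>1 -> COPY to pp3. 4 ppages; refcounts: pp0:2 pp1:3 pp2:3 pp3:1
Op 5: write(P0, v2, 154). refcount(pp2)=3>1 -> COPY to pp4. 5 ppages; refcounts: pp0:2 pp1:3 pp2:2 pp3:1 pp4:1
Op 6: read(P2, v0) -> 167. No state change.
Op 7: fork(P2) -> P3. 5 ppages; refcounts: pp0:2 pp1:4 pp2:3 pp3:2 pp4:1

Answer: 2 4 3 2 1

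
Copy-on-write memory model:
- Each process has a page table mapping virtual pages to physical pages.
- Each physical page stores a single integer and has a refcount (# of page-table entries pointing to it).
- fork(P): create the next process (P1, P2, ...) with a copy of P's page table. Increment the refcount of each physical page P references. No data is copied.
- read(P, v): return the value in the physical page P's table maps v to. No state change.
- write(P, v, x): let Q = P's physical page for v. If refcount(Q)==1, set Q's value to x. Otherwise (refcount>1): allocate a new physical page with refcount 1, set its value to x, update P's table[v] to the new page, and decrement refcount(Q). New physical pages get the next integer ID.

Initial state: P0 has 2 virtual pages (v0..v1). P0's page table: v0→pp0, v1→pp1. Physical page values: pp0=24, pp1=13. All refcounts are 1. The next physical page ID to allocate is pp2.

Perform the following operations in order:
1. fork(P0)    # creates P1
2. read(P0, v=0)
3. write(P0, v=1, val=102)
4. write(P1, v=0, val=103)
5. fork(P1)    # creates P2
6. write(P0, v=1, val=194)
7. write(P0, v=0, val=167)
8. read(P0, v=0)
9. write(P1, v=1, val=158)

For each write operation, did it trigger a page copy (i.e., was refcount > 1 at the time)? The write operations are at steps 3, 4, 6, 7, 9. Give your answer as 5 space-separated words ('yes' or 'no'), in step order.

Op 1: fork(P0) -> P1. 2 ppages; refcounts: pp0:2 pp1:2
Op 2: read(P0, v0) -> 24. No state change.
Op 3: write(P0, v1, 102). refcount(pp1)=2>1 -> COPY to pp2. 3 ppages; refcounts: pp0:2 pp1:1 pp2:1
Op 4: write(P1, v0, 103). refcount(pp0)=2>1 -> COPY to pp3. 4 ppages; refcounts: pp0:1 pp1:1 pp2:1 pp3:1
Op 5: fork(P1) -> P2. 4 ppages; refcounts: pp0:1 pp1:2 pp2:1 pp3:2
Op 6: write(P0, v1, 194). refcount(pp2)=1 -> write in place. 4 ppages; refcounts: pp0:1 pp1:2 pp2:1 pp3:2
Op 7: write(P0, v0, 167). refcount(pp0)=1 -> write in place. 4 ppages; refcounts: pp0:1 pp1:2 pp2:1 pp3:2
Op 8: read(P0, v0) -> 167. No state change.
Op 9: write(P1, v1, 158). refcount(pp1)=2>1 -> COPY to pp4. 5 ppages; refcounts: pp0:1 pp1:1 pp2:1 pp3:2 pp4:1

yes yes no no yes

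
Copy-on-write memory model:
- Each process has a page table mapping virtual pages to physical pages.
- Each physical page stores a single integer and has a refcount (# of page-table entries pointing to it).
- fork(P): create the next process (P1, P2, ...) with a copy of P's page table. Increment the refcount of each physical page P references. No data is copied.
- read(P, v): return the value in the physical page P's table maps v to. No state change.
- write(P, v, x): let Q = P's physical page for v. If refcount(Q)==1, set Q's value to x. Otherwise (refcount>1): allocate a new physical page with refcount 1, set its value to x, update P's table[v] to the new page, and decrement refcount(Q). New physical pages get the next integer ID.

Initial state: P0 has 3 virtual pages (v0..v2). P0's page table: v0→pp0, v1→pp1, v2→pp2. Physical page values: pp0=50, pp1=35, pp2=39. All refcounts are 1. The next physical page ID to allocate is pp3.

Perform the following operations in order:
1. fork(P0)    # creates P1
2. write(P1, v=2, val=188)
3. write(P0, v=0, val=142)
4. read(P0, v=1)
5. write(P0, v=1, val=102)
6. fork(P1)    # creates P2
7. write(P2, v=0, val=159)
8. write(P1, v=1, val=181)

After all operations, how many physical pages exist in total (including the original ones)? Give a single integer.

Op 1: fork(P0) -> P1. 3 ppages; refcounts: pp0:2 pp1:2 pp2:2
Op 2: write(P1, v2, 188). refcount(pp2)=2>1 -> COPY to pp3. 4 ppages; refcounts: pp0:2 pp1:2 pp2:1 pp3:1
Op 3: write(P0, v0, 142). refcount(pp0)=2>1 -> COPY to pp4. 5 ppages; refcounts: pp0:1 pp1:2 pp2:1 pp3:1 pp4:1
Op 4: read(P0, v1) -> 35. No state change.
Op 5: write(P0, v1, 102). refcount(pp1)=2>1 -> COPY to pp5. 6 ppages; refcounts: pp0:1 pp1:1 pp2:1 pp3:1 pp4:1 pp5:1
Op 6: fork(P1) -> P2. 6 ppages; refcounts: pp0:2 pp1:2 pp2:1 pp3:2 pp4:1 pp5:1
Op 7: write(P2, v0, 159). refcount(pp0)=2>1 -> COPY to pp6. 7 ppages; refcounts: pp0:1 pp1:2 pp2:1 pp3:2 pp4:1 pp5:1 pp6:1
Op 8: write(P1, v1, 181). refcount(pp1)=2>1 -> COPY to pp7. 8 ppages; refcounts: pp0:1 pp1:1 pp2:1 pp3:2 pp4:1 pp5:1 pp6:1 pp7:1

Answer: 8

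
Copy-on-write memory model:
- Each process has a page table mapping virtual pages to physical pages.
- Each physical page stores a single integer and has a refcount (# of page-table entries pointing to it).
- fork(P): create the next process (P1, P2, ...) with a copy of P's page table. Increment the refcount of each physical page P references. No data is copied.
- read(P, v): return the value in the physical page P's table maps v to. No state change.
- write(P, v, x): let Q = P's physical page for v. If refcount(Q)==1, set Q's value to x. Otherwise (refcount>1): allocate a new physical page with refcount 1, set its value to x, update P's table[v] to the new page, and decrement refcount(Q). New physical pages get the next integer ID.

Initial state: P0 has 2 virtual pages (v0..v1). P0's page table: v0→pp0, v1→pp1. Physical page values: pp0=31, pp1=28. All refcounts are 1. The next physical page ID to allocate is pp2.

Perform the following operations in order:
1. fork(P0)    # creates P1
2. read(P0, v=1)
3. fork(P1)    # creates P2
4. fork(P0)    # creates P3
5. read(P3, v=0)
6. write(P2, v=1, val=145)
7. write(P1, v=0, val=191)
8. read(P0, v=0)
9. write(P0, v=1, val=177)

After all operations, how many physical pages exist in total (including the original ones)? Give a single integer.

Answer: 5

Derivation:
Op 1: fork(P0) -> P1. 2 ppages; refcounts: pp0:2 pp1:2
Op 2: read(P0, v1) -> 28. No state change.
Op 3: fork(P1) -> P2. 2 ppages; refcounts: pp0:3 pp1:3
Op 4: fork(P0) -> P3. 2 ppages; refcounts: pp0:4 pp1:4
Op 5: read(P3, v0) -> 31. No state change.
Op 6: write(P2, v1, 145). refcount(pp1)=4>1 -> COPY to pp2. 3 ppages; refcounts: pp0:4 pp1:3 pp2:1
Op 7: write(P1, v0, 191). refcount(pp0)=4>1 -> COPY to pp3. 4 ppages; refcounts: pp0:3 pp1:3 pp2:1 pp3:1
Op 8: read(P0, v0) -> 31. No state change.
Op 9: write(P0, v1, 177). refcount(pp1)=3>1 -> COPY to pp4. 5 ppages; refcounts: pp0:3 pp1:2 pp2:1 pp3:1 pp4:1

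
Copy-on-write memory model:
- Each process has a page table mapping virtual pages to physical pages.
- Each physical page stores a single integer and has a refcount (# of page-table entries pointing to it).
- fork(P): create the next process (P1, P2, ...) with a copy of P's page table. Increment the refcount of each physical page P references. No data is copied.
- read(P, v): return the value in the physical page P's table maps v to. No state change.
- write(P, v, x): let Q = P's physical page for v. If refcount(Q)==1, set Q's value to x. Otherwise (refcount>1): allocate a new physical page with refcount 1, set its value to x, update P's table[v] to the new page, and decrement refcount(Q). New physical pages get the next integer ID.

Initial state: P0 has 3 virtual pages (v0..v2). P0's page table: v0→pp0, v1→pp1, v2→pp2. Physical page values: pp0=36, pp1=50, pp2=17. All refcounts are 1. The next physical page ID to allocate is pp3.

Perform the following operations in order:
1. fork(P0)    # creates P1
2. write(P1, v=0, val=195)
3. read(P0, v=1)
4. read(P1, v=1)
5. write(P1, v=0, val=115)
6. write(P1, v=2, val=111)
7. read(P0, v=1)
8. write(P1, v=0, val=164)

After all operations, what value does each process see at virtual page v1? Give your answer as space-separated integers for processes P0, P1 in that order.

Answer: 50 50

Derivation:
Op 1: fork(P0) -> P1. 3 ppages; refcounts: pp0:2 pp1:2 pp2:2
Op 2: write(P1, v0, 195). refcount(pp0)=2>1 -> COPY to pp3. 4 ppages; refcounts: pp0:1 pp1:2 pp2:2 pp3:1
Op 3: read(P0, v1) -> 50. No state change.
Op 4: read(P1, v1) -> 50. No state change.
Op 5: write(P1, v0, 115). refcount(pp3)=1 -> write in place. 4 ppages; refcounts: pp0:1 pp1:2 pp2:2 pp3:1
Op 6: write(P1, v2, 111). refcount(pp2)=2>1 -> COPY to pp4. 5 ppages; refcounts: pp0:1 pp1:2 pp2:1 pp3:1 pp4:1
Op 7: read(P0, v1) -> 50. No state change.
Op 8: write(P1, v0, 164). refcount(pp3)=1 -> write in place. 5 ppages; refcounts: pp0:1 pp1:2 pp2:1 pp3:1 pp4:1
P0: v1 -> pp1 = 50
P1: v1 -> pp1 = 50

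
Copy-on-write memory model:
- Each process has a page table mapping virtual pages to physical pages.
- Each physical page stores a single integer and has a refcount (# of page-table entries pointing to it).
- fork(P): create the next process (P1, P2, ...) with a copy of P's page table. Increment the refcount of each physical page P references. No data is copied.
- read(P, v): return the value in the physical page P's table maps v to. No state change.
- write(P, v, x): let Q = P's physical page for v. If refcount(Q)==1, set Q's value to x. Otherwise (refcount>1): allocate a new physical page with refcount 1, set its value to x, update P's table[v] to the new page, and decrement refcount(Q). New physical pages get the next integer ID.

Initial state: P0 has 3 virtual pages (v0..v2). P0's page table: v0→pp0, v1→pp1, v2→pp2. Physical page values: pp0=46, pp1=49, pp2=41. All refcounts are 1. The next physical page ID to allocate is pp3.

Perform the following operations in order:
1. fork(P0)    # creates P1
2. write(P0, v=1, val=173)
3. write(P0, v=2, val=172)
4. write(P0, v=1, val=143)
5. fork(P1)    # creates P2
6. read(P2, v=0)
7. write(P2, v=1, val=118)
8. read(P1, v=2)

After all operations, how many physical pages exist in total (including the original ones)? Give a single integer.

Op 1: fork(P0) -> P1. 3 ppages; refcounts: pp0:2 pp1:2 pp2:2
Op 2: write(P0, v1, 173). refcount(pp1)=2>1 -> COPY to pp3. 4 ppages; refcounts: pp0:2 pp1:1 pp2:2 pp3:1
Op 3: write(P0, v2, 172). refcount(pp2)=2>1 -> COPY to pp4. 5 ppages; refcounts: pp0:2 pp1:1 pp2:1 pp3:1 pp4:1
Op 4: write(P0, v1, 143). refcount(pp3)=1 -> write in place. 5 ppages; refcounts: pp0:2 pp1:1 pp2:1 pp3:1 pp4:1
Op 5: fork(P1) -> P2. 5 ppages; refcounts: pp0:3 pp1:2 pp2:2 pp3:1 pp4:1
Op 6: read(P2, v0) -> 46. No state change.
Op 7: write(P2, v1, 118). refcount(pp1)=2>1 -> COPY to pp5. 6 ppages; refcounts: pp0:3 pp1:1 pp2:2 pp3:1 pp4:1 pp5:1
Op 8: read(P1, v2) -> 41. No state change.

Answer: 6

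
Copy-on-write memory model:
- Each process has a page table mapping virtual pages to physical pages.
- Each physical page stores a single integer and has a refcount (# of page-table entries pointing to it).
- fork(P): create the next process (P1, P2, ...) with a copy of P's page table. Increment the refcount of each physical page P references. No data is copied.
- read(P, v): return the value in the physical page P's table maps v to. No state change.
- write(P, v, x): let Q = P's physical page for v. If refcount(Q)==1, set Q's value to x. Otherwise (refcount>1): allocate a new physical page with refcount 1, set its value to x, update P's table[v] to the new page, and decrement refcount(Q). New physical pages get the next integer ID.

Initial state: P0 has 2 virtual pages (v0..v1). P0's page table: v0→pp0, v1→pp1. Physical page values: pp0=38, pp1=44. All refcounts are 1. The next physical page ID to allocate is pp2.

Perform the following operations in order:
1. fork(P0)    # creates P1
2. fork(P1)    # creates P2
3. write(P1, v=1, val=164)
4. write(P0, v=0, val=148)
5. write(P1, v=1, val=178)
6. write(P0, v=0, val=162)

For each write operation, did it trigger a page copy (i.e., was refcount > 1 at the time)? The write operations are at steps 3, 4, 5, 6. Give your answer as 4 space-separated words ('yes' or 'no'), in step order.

Op 1: fork(P0) -> P1. 2 ppages; refcounts: pp0:2 pp1:2
Op 2: fork(P1) -> P2. 2 ppages; refcounts: pp0:3 pp1:3
Op 3: write(P1, v1, 164). refcount(pp1)=3>1 -> COPY to pp2. 3 ppages; refcounts: pp0:3 pp1:2 pp2:1
Op 4: write(P0, v0, 148). refcount(pp0)=3>1 -> COPY to pp3. 4 ppages; refcounts: pp0:2 pp1:2 pp2:1 pp3:1
Op 5: write(P1, v1, 178). refcount(pp2)=1 -> write in place. 4 ppages; refcounts: pp0:2 pp1:2 pp2:1 pp3:1
Op 6: write(P0, v0, 162). refcount(pp3)=1 -> write in place. 4 ppages; refcounts: pp0:2 pp1:2 pp2:1 pp3:1

yes yes no no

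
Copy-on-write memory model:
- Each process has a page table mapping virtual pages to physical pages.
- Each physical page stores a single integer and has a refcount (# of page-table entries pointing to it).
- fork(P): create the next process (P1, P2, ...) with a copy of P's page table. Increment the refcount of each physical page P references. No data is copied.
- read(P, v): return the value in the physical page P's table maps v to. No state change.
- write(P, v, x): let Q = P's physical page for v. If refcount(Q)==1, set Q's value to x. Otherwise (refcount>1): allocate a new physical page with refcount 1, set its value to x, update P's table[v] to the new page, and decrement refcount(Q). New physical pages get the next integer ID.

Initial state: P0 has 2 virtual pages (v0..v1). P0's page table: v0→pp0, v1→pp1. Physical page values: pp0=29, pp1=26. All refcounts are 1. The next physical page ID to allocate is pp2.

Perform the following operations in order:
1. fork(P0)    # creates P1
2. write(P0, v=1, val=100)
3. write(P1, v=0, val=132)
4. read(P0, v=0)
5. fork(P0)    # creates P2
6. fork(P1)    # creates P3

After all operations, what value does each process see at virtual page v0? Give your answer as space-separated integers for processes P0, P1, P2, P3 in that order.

Op 1: fork(P0) -> P1. 2 ppages; refcounts: pp0:2 pp1:2
Op 2: write(P0, v1, 100). refcount(pp1)=2>1 -> COPY to pp2. 3 ppages; refcounts: pp0:2 pp1:1 pp2:1
Op 3: write(P1, v0, 132). refcount(pp0)=2>1 -> COPY to pp3. 4 ppages; refcounts: pp0:1 pp1:1 pp2:1 pp3:1
Op 4: read(P0, v0) -> 29. No state change.
Op 5: fork(P0) -> P2. 4 ppages; refcounts: pp0:2 pp1:1 pp2:2 pp3:1
Op 6: fork(P1) -> P3. 4 ppages; refcounts: pp0:2 pp1:2 pp2:2 pp3:2
P0: v0 -> pp0 = 29
P1: v0 -> pp3 = 132
P2: v0 -> pp0 = 29
P3: v0 -> pp3 = 132

Answer: 29 132 29 132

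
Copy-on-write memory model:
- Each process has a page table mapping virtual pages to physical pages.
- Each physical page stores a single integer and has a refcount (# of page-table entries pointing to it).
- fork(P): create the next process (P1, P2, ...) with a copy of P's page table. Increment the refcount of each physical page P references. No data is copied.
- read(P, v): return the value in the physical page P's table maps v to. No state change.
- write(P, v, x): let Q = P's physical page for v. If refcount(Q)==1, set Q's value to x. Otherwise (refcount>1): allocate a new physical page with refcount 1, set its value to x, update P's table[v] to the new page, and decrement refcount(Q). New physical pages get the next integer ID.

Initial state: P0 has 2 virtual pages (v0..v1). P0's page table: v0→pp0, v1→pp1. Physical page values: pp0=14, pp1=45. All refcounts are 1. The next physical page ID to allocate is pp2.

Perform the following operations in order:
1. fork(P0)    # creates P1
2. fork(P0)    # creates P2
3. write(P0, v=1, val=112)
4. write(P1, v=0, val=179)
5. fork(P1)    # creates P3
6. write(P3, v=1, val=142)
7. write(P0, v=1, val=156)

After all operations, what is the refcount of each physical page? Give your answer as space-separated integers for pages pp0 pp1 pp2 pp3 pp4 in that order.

Answer: 2 2 1 2 1

Derivation:
Op 1: fork(P0) -> P1. 2 ppages; refcounts: pp0:2 pp1:2
Op 2: fork(P0) -> P2. 2 ppages; refcounts: pp0:3 pp1:3
Op 3: write(P0, v1, 112). refcount(pp1)=3>1 -> COPY to pp2. 3 ppages; refcounts: pp0:3 pp1:2 pp2:1
Op 4: write(P1, v0, 179). refcount(pp0)=3>1 -> COPY to pp3. 4 ppages; refcounts: pp0:2 pp1:2 pp2:1 pp3:1
Op 5: fork(P1) -> P3. 4 ppages; refcounts: pp0:2 pp1:3 pp2:1 pp3:2
Op 6: write(P3, v1, 142). refcount(pp1)=3>1 -> COPY to pp4. 5 ppages; refcounts: pp0:2 pp1:2 pp2:1 pp3:2 pp4:1
Op 7: write(P0, v1, 156). refcount(pp2)=1 -> write in place. 5 ppages; refcounts: pp0:2 pp1:2 pp2:1 pp3:2 pp4:1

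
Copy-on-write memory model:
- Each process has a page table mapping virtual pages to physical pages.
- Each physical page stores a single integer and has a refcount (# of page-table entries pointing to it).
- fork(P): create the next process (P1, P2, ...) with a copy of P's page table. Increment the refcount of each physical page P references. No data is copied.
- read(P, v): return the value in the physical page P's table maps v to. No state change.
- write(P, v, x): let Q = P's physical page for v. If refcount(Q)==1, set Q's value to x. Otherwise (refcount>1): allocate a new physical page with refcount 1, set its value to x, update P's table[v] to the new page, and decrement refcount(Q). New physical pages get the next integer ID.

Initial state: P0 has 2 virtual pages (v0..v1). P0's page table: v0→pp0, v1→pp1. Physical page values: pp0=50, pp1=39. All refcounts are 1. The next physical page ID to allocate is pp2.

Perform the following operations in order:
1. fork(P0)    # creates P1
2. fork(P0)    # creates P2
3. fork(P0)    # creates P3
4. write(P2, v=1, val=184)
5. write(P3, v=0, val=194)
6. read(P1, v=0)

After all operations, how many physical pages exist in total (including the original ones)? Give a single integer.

Answer: 4

Derivation:
Op 1: fork(P0) -> P1. 2 ppages; refcounts: pp0:2 pp1:2
Op 2: fork(P0) -> P2. 2 ppages; refcounts: pp0:3 pp1:3
Op 3: fork(P0) -> P3. 2 ppages; refcounts: pp0:4 pp1:4
Op 4: write(P2, v1, 184). refcount(pp1)=4>1 -> COPY to pp2. 3 ppages; refcounts: pp0:4 pp1:3 pp2:1
Op 5: write(P3, v0, 194). refcount(pp0)=4>1 -> COPY to pp3. 4 ppages; refcounts: pp0:3 pp1:3 pp2:1 pp3:1
Op 6: read(P1, v0) -> 50. No state change.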